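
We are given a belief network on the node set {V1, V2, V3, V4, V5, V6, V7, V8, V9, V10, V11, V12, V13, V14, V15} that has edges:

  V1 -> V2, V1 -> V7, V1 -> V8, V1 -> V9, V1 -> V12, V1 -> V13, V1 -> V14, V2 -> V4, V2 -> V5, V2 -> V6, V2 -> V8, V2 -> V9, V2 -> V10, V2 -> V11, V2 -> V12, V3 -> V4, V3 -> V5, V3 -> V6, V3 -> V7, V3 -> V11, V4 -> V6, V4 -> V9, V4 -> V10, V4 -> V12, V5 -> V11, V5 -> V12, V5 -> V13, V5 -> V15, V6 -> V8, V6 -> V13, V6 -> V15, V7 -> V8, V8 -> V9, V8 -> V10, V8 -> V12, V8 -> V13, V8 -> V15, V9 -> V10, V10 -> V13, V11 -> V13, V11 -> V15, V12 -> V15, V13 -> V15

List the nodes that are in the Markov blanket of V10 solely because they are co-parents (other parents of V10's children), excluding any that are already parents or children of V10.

Children of V10: V13.
  V13: V1, V5, V6, V8, V11
Excluding nodes already adjacent to V10 (V2, V4, V8, V9, V13), the co-parent-only contribution is {V1, V5, V6, V11}.

{V1, V5, V6, V11}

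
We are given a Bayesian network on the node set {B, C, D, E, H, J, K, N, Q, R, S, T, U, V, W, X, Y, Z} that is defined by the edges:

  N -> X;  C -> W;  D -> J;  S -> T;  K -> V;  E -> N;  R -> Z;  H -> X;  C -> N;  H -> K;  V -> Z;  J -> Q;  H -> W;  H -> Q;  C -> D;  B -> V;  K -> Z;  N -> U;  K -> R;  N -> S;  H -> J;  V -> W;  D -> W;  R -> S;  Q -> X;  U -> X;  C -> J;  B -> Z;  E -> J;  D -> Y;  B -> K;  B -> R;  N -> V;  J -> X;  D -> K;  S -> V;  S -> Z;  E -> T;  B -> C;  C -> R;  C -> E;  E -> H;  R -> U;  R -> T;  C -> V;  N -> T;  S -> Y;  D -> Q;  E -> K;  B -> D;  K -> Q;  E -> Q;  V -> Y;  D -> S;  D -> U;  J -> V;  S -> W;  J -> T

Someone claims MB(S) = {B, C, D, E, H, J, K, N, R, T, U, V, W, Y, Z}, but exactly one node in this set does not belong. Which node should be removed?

Pa(S) = {D, N, R}.
S has children T, V, W, Y, Z.
Co-parents of S (other parents of its children):
  parents(T) \ {S} = {E, J, N, R}.
  V's other parents are B, C, J, K, N.
  parents(W) \ {S} = {C, D, H, V}.
  parents(Y) \ {S} = {D, V}.
  parents(Z) \ {S} = {B, K, R, V}.
MB(S) = {B, C, D, E, H, J, K, N, R, T, V, W, Y, Z}.
U is neither a parent, child, nor co-parent of S, so it does not belong.

U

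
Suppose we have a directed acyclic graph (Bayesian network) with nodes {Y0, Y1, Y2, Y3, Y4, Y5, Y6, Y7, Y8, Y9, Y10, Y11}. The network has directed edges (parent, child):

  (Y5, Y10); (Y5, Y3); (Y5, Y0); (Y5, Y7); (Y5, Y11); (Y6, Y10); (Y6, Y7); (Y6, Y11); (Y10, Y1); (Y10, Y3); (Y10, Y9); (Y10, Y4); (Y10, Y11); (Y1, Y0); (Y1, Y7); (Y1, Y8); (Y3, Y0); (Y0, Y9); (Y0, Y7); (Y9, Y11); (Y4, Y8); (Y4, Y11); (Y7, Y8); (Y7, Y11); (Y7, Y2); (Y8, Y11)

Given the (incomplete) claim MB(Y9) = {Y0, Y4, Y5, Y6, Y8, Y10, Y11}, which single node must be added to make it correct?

Recall MB(v) = parents ∪ children ∪ spouses, where spouses are the other parents of v's children.
Parents of Y9: Y0, Y10.
Y9's children: Y11.
Other parents of Y9's children:
  Y11's other parents are Y4, Y5, Y6, Y7, Y8, Y10.
MB(Y9) = {Y0, Y4, Y5, Y6, Y7, Y8, Y10, Y11}.
Comparing with the claimed set, Y7 is missing.

Y7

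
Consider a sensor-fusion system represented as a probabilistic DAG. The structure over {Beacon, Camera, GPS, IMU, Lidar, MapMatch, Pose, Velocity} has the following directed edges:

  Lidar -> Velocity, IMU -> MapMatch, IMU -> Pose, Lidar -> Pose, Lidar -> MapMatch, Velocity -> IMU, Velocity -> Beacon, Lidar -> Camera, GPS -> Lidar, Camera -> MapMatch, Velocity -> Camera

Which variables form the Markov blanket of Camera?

{IMU, Lidar, MapMatch, Velocity}

By definition, MB(Camera) is built from Camera's parents, Camera's children, and the co-parents of Camera.
Children of Camera: MapMatch.
Camera's parents: Lidar, Velocity.
Parents of each child, excluding Camera:
  MapMatch also has parents IMU, Lidar.
Taking the union gives {IMU, Lidar, MapMatch, Velocity}.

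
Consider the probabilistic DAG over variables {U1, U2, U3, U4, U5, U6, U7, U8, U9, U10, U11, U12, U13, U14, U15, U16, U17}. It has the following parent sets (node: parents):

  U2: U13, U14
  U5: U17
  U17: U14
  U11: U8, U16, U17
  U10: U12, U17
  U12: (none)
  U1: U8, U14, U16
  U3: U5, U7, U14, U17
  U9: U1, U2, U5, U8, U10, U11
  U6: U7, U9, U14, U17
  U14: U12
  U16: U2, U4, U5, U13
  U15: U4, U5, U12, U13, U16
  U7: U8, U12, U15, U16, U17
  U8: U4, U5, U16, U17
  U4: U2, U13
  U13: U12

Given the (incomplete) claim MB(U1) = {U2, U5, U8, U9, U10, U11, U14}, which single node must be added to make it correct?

U16

U1 has child U9.
U1's parents: U8, U14, U16.
Parents of each child, excluding U1:
  U9 also has parents U2, U5, U8, U10, U11.
MB(U1) = {U2, U5, U8, U9, U10, U11, U14, U16}.
Comparing with the claimed set, U16 is missing.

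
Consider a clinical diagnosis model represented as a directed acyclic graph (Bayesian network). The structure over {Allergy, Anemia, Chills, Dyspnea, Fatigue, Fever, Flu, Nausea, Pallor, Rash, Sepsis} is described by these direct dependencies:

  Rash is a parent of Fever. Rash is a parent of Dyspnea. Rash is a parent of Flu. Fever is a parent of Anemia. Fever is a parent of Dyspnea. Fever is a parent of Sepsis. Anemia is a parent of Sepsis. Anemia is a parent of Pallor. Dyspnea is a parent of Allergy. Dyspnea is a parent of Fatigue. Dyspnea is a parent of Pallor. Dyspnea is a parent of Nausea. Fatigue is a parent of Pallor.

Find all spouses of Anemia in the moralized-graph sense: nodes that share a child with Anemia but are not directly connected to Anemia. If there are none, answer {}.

Children of Anemia: Pallor, Sepsis.
  Sepsis also has parent Fever.
  Pallor also has parents Dyspnea, Fatigue.
Excluding nodes already adjacent to Anemia (Fever, Pallor, Sepsis), the co-parent-only contribution is {Dyspnea, Fatigue}.

{Dyspnea, Fatigue}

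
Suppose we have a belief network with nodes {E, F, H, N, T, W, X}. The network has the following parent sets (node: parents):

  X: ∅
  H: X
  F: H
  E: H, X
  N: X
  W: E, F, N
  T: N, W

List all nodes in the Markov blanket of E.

Pa(E) = {H, X}.
E's children: W.
Parents of each child, excluding E:
  W's other parents are F, N.
Union: {H, X} ∪ {W} ∪ {F, N} = {F, H, N, W, X}.

{F, H, N, W, X}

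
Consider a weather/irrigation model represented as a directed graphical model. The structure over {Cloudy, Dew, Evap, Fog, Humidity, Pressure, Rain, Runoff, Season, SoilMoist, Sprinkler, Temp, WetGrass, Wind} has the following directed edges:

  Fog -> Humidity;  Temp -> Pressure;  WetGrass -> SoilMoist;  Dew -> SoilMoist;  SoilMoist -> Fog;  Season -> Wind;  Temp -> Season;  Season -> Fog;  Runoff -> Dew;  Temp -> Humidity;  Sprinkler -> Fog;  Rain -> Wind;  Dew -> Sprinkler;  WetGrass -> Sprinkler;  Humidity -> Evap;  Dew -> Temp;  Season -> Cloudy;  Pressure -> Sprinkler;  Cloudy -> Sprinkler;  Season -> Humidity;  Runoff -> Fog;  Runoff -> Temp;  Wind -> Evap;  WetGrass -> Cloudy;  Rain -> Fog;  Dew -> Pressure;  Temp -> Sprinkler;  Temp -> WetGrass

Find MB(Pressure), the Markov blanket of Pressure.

Recall MB(v) = parents ∪ children ∪ spouses, where spouses are the other parents of v's children.
Children of Pressure: Sprinkler.
Pressure's parents: Dew, Temp.
Co-parents of Pressure (other parents of its children):
  Sprinkler: Cloudy, Dew, Temp, WetGrass
Taking the union gives {Cloudy, Dew, Sprinkler, Temp, WetGrass}.

{Cloudy, Dew, Sprinkler, Temp, WetGrass}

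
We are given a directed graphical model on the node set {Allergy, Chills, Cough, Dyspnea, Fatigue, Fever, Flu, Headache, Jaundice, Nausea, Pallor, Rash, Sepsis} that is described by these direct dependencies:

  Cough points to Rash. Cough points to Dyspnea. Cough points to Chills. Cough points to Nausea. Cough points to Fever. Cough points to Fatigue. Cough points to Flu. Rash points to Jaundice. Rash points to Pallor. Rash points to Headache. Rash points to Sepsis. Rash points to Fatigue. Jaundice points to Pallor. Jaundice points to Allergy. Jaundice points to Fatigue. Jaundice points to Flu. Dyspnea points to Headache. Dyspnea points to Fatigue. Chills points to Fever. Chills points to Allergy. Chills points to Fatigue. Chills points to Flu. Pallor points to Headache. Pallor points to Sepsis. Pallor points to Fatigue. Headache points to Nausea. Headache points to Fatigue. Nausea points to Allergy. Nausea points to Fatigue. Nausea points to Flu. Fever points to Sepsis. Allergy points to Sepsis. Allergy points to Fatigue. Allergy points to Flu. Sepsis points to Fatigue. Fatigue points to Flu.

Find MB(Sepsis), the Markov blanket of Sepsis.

A node's Markov blanket = Pa ∪ Ch ∪ (parents of Ch other than the node itself).
Parents of Sepsis: Allergy, Fever, Pallor, Rash.
Children of Sepsis: Fatigue.
Parents of each child, excluding Sepsis:
  Fatigue: Allergy, Chills, Cough, Dyspnea, Headache, Jaundice, Nausea, Pallor, Rash
Taking the union gives {Allergy, Chills, Cough, Dyspnea, Fatigue, Fever, Headache, Jaundice, Nausea, Pallor, Rash}.

{Allergy, Chills, Cough, Dyspnea, Fatigue, Fever, Headache, Jaundice, Nausea, Pallor, Rash}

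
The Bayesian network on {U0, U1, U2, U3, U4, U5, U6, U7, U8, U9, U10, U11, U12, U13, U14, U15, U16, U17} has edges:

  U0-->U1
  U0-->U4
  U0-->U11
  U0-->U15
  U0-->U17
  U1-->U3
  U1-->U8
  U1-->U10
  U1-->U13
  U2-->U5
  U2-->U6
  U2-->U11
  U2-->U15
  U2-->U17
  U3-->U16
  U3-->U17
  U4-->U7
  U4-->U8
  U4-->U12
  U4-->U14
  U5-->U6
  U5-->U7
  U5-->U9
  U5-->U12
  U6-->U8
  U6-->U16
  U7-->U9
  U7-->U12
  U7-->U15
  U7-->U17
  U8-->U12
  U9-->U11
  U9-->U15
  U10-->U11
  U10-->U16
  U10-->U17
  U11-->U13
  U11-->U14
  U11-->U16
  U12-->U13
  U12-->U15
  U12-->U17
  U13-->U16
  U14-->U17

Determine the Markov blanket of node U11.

By definition, MB(U11) is built from U11's parents, U11's children, and the co-parents of U11.
U11's parents: U0, U2, U9, U10.
U11's children: U13, U14, U16.
For each child, the remaining parents (spouses of U11):
  U13: U1, U12
  U14: U4
  U16: U3, U6, U10, U13
Union: {U0, U2, U9, U10} ∪ {U13, U14, U16} ∪ {U1, U3, U4, U6, U10, U12, U13} = {U0, U1, U2, U3, U4, U6, U9, U10, U12, U13, U14, U16}.

{U0, U1, U2, U3, U4, U6, U9, U10, U12, U13, U14, U16}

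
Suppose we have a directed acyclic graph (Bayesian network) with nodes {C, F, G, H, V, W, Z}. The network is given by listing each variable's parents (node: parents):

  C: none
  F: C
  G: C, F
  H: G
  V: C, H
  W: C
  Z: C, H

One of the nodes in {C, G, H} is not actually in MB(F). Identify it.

H

Recall MB(v) = parents ∪ children ∪ spouses, where spouses are the other parents of v's children.
Parents of F: C.
Children of F: G.
For each child, the remaining parents (spouses of F):
  parents(G) \ {F} = {C}.
MB(F) = {C, G}.
H is neither a parent, child, nor co-parent of F, so it does not belong.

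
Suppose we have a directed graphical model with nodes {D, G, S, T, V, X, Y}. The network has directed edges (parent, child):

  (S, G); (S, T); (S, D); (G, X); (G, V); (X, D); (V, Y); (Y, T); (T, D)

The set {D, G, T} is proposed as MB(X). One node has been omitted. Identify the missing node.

A node's Markov blanket = Pa ∪ Ch ∪ (parents of Ch other than the node itself).
Pa(X) = {G}.
X has child D.
For each child, the remaining parents (spouses of X):
  D's other parents are S, T.
MB(X) = {D, G, S, T}.
Comparing with the claimed set, S is missing.

S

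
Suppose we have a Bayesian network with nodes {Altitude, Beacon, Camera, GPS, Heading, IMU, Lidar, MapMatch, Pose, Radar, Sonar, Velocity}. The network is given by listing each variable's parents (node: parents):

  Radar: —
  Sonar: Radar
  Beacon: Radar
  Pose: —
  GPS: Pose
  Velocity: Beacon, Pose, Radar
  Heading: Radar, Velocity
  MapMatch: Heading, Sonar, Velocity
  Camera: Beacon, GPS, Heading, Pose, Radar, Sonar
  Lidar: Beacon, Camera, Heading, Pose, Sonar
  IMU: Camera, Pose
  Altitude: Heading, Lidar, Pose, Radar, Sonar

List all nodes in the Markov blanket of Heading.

Pa(Heading) = {Radar, Velocity}.
Heading's children: Altitude, Camera, Lidar, MapMatch.
Co-parents of Heading (other parents of its children):
  MapMatch: Sonar, Velocity
  Camera: Beacon, GPS, Pose, Radar, Sonar
  Lidar: Beacon, Camera, Pose, Sonar
  Altitude: Lidar, Pose, Radar, Sonar
So the Markov blanket of Heading is {Altitude, Beacon, Camera, GPS, Lidar, MapMatch, Pose, Radar, Sonar, Velocity}.

{Altitude, Beacon, Camera, GPS, Lidar, MapMatch, Pose, Radar, Sonar, Velocity}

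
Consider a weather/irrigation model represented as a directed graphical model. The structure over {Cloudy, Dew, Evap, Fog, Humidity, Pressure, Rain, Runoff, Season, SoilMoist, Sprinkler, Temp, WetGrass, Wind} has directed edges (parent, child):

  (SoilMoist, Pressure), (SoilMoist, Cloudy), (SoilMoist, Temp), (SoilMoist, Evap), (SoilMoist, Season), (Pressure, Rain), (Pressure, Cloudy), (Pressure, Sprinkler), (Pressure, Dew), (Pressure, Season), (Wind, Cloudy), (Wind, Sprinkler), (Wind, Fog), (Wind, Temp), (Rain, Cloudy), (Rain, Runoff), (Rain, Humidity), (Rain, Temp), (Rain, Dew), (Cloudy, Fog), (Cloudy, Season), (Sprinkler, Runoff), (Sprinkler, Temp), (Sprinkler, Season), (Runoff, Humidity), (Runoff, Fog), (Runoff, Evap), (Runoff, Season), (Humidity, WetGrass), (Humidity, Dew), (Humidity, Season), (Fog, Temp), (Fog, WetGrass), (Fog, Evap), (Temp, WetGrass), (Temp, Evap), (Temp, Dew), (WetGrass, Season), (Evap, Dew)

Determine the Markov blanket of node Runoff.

{Cloudy, Evap, Fog, Humidity, Pressure, Rain, Season, SoilMoist, Sprinkler, Temp, WetGrass, Wind}

The Markov blanket of a node is its parents, its children, and the other parents of its children.
Parents of Runoff: Rain, Sprinkler.
Children of Runoff: Evap, Fog, Humidity, Season.
Other parents of Runoff's children:
  Humidity also has parent Rain.
  Fog also has parents Cloudy, Wind.
  Evap also has parents Fog, SoilMoist, Temp.
  parents(Season) \ {Runoff} = {Cloudy, Humidity, Pressure, SoilMoist, Sprinkler, WetGrass}.
So the Markov blanket of Runoff is {Cloudy, Evap, Fog, Humidity, Pressure, Rain, Season, SoilMoist, Sprinkler, Temp, WetGrass, Wind}.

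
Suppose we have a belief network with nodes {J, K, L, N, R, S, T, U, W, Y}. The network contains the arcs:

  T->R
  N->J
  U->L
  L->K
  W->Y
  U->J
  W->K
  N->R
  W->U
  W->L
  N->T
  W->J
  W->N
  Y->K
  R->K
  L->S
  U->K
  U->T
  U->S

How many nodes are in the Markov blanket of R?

A node's Markov blanket = Pa ∪ Ch ∪ (parents of Ch other than the node itself).
R has parents N, T.
Children of R: K.
For each child, the remaining parents (spouses of R):
  parents(K) \ {R} = {L, U, W, Y}.
MB(R) = {K, L, N, T, U, W, Y}, which has 7 nodes.

7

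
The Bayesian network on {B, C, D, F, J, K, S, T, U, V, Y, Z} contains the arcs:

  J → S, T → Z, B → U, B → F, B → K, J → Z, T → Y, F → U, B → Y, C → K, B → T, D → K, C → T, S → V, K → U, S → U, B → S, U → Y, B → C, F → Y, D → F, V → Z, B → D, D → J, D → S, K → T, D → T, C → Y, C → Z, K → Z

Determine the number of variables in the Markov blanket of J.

8

By definition, MB(J) is built from J's parents, J's children, and the co-parents of J.
Ch(J) = {S, Z}.
Pa(J) = {D}.
Parents of each child, excluding J:
  S also has parents B, D.
  Z also has parents C, K, T, V.
MB(J) = {B, C, D, K, S, T, V, Z}, which has 8 nodes.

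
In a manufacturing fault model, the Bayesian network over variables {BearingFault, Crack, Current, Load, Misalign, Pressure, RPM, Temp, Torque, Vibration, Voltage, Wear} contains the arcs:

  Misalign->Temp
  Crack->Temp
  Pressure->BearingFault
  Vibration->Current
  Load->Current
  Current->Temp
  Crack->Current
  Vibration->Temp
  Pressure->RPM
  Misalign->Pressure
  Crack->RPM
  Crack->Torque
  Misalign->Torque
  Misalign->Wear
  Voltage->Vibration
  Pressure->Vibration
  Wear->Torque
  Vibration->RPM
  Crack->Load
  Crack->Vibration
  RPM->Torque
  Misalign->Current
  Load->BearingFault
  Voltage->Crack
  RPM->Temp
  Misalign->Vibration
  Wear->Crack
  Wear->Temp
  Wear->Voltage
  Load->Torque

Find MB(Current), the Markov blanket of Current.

{Crack, Load, Misalign, RPM, Temp, Vibration, Wear}

By definition, MB(Current) is built from Current's parents, Current's children, and the co-parents of Current.
Current's parents: Crack, Load, Misalign, Vibration.
Current's children: Temp.
For each child, the remaining parents (spouses of Current):
  Temp: Crack, Misalign, RPM, Vibration, Wear
Taking the union gives {Crack, Load, Misalign, RPM, Temp, Vibration, Wear}.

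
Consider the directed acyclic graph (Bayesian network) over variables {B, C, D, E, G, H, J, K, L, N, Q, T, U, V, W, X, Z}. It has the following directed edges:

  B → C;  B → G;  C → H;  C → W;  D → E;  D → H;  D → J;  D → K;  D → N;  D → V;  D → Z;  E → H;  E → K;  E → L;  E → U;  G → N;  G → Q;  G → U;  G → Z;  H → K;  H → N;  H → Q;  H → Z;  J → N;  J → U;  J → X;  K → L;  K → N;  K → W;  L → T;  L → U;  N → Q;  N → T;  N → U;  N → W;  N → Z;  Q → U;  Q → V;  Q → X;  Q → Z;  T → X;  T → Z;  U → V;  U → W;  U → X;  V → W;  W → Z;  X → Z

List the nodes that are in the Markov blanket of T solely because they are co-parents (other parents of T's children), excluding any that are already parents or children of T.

Children of T: X, Z.
  X's other parents are J, Q, U.
  Z also has parents D, G, H, N, Q, W, X.
Excluding nodes already adjacent to T (L, N, X, Z), the co-parent-only contribution is {D, G, H, J, Q, U, W}.

{D, G, H, J, Q, U, W}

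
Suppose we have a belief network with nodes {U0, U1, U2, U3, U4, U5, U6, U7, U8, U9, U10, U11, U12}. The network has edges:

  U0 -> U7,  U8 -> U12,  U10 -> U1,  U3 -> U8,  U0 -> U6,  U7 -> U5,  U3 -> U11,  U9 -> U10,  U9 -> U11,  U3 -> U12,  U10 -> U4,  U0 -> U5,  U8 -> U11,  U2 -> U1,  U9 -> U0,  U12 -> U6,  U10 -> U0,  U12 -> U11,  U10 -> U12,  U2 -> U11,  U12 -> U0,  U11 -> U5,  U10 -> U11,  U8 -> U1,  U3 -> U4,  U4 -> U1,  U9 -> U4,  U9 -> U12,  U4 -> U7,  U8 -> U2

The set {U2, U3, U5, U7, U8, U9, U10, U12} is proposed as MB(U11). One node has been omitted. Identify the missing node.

Recall MB(v) = parents ∪ children ∪ spouses, where spouses are the other parents of v's children.
Pa(U11) = {U2, U3, U8, U9, U10, U12}.
U11's children: U5.
For each child, the remaining parents (spouses of U11):
  U5: U0, U7
MB(U11) = {U0, U2, U3, U5, U7, U8, U9, U10, U12}.
Comparing with the claimed set, U0 is missing.

U0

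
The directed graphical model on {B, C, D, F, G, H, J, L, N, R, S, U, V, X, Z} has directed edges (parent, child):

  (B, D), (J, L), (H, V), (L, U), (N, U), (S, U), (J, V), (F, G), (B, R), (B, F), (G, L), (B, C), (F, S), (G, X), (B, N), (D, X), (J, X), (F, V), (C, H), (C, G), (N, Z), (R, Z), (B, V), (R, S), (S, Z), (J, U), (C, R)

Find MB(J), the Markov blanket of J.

{B, D, F, G, H, L, N, S, U, V, X}

J's parents: none.
Ch(J) = {L, U, V, X}.
Parents of each child, excluding J:
  L also has parent G.
  U also has parents L, N, S.
  V also has parents B, F, H.
  parents(X) \ {J} = {D, G}.
Union: {} ∪ {L, U, V, X} ∪ {B, D, F, G, H, L, N, S} = {B, D, F, G, H, L, N, S, U, V, X}.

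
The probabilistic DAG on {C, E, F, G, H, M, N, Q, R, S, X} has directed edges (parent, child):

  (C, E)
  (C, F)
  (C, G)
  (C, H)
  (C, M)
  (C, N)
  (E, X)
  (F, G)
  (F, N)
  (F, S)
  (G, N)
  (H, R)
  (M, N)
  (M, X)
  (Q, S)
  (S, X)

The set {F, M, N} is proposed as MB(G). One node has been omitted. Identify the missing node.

G has parents C, F.
Ch(G) = {N}.
For each child, the remaining parents (spouses of G):
  N's other parents are C, F, M.
MB(G) = {C, F, M, N}.
Comparing with the claimed set, C is missing.

C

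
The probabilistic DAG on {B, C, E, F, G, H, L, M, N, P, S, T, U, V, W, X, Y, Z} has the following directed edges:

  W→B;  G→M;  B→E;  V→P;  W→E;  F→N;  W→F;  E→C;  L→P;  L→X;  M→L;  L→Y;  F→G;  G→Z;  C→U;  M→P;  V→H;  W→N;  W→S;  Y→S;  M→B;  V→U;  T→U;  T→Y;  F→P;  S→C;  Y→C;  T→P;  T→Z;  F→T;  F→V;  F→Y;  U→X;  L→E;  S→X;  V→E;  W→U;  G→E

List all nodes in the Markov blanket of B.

{E, G, L, M, V, W}

The Markov blanket of a node is its parents, its children, and the other parents of its children.
B's children: E.
Pa(B) = {M, W}.
Co-parents of B (other parents of its children):
  parents(E) \ {B} = {G, L, V, W}.
Union: {M, W} ∪ {E} ∪ {G, L, V, W} = {E, G, L, M, V, W}.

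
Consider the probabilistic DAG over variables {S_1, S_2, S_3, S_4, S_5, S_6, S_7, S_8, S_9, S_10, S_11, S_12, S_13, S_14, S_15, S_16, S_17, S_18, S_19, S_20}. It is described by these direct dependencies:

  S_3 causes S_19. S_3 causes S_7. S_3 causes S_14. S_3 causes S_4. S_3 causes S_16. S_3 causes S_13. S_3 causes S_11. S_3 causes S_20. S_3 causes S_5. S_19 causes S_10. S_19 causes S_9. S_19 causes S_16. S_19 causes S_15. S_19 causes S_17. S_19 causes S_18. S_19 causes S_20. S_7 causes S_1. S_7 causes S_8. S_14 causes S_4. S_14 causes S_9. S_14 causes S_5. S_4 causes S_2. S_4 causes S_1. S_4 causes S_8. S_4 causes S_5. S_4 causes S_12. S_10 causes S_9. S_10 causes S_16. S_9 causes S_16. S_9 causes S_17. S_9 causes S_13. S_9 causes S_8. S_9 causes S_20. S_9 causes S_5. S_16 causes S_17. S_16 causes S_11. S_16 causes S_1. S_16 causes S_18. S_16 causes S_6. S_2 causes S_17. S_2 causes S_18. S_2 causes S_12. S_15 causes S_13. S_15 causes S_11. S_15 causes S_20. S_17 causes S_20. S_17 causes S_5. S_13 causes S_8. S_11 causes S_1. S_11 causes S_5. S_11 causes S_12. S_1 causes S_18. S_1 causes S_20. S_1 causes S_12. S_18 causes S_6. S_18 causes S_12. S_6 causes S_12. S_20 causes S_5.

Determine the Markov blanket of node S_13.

S_13's parents: S_3, S_9, S_15.
Children of S_13: S_8.
For each child, the remaining parents (spouses of S_13):
  parents(S_8) \ {S_13} = {S_4, S_7, S_9}.
So the Markov blanket of S_13 is {S_3, S_4, S_7, S_8, S_9, S_15}.

{S_3, S_4, S_7, S_8, S_9, S_15}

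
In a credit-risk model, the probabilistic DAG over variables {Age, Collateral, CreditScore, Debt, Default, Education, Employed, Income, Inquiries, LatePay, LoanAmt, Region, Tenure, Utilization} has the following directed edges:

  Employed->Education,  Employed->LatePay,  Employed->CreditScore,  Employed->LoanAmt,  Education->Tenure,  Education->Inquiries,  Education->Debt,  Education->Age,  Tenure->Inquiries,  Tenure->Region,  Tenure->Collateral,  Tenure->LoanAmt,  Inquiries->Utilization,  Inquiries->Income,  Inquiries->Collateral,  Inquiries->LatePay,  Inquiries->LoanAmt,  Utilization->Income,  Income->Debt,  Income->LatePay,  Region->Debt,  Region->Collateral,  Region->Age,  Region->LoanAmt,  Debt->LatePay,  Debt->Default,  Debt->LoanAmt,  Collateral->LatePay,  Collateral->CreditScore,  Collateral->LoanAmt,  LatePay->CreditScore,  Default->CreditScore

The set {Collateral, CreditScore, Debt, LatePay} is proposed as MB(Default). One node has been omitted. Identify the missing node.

Employed

The Markov blanket of a node is its parents, its children, and the other parents of its children.
Default's parents: Debt.
Default's children: CreditScore.
Other parents of Default's children:
  CreditScore: Collateral, Employed, LatePay
MB(Default) = {Collateral, CreditScore, Debt, Employed, LatePay}.
Comparing with the claimed set, Employed is missing.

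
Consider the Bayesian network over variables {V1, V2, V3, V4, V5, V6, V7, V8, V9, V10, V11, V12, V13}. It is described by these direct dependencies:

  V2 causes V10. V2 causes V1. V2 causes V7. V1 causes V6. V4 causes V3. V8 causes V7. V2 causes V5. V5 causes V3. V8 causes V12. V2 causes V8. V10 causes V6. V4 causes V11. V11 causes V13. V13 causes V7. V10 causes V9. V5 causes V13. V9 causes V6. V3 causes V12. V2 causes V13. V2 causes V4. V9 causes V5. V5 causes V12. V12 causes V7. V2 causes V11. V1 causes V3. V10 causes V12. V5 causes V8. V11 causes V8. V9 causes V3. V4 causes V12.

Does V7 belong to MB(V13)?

Yes

V7 is a child of V13.
So V7 ∈ MB(V13).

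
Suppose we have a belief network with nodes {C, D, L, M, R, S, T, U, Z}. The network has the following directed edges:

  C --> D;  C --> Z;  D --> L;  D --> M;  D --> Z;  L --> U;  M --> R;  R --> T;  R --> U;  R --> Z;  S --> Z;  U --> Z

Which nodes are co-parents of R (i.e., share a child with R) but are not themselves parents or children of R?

Children of R: T, U, Z.
  T: no additional parents.
  parents(U) \ {R} = {L}.
  Z also has parents C, D, S, U.
Excluding nodes already adjacent to R (M, T, U, Z), the co-parent-only contribution is {C, D, L, S}.

{C, D, L, S}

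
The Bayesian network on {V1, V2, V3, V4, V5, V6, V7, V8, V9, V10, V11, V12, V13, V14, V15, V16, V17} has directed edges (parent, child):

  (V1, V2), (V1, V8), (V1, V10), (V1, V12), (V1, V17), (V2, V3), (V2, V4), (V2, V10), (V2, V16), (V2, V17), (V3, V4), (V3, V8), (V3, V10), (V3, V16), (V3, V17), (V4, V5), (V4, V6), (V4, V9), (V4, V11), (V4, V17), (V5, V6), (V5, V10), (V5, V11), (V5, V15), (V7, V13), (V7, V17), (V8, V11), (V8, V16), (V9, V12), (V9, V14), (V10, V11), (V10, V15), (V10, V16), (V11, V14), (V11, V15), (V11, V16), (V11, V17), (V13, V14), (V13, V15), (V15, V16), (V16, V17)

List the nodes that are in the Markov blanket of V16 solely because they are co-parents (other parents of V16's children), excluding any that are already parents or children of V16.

Children of V16: V17.
  V17 also has parents V1, V2, V3, V4, V7, V11.
Excluding nodes already adjacent to V16 (V2, V3, V8, V10, V11, V15, V17), the co-parent-only contribution is {V1, V4, V7}.

{V1, V4, V7}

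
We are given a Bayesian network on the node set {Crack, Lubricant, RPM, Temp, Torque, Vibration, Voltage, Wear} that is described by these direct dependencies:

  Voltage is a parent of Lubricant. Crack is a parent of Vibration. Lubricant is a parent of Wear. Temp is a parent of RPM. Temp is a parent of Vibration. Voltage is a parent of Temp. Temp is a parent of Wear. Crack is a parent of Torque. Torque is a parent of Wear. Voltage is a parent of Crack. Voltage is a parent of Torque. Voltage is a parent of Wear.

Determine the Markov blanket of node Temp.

The Markov blanket of a node is its parents, its children, and the other parents of its children.
Pa(Temp) = {Voltage}.
Temp's children: RPM, Vibration, Wear.
Co-parents of Temp (other parents of its children):
  RPM has no other parent.
  Wear also has parents Lubricant, Torque, Voltage.
  Vibration's other parent is Crack.
Taking the union gives {Crack, Lubricant, RPM, Torque, Vibration, Voltage, Wear}.

{Crack, Lubricant, RPM, Torque, Vibration, Voltage, Wear}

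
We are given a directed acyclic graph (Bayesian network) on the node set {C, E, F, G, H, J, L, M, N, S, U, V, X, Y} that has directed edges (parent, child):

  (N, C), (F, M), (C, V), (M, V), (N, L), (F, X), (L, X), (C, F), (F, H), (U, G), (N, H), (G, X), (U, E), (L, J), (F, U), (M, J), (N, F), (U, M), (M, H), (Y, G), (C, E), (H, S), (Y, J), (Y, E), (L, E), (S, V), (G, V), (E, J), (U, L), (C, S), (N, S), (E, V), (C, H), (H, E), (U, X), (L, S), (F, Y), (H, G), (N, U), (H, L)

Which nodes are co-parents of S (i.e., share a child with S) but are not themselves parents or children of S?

Children of S: V.
  V also has parents C, E, G, M.
Excluding nodes already adjacent to S (C, H, L, N, V), the co-parent-only contribution is {E, G, M}.

{E, G, M}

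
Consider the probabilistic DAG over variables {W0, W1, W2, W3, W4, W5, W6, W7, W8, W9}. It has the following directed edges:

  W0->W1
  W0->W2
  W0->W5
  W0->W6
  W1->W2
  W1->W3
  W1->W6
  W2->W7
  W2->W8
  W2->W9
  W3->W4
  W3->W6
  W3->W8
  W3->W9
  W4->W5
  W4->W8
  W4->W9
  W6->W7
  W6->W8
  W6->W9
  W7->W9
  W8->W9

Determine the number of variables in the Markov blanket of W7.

6

Parents of W7: W2, W6.
Ch(W7) = {W9}.
For each child, the remaining parents (spouses of W7):
  W9: W2, W3, W4, W6, W8
MB(W7) = {W2, W3, W4, W6, W8, W9}, which has 6 nodes.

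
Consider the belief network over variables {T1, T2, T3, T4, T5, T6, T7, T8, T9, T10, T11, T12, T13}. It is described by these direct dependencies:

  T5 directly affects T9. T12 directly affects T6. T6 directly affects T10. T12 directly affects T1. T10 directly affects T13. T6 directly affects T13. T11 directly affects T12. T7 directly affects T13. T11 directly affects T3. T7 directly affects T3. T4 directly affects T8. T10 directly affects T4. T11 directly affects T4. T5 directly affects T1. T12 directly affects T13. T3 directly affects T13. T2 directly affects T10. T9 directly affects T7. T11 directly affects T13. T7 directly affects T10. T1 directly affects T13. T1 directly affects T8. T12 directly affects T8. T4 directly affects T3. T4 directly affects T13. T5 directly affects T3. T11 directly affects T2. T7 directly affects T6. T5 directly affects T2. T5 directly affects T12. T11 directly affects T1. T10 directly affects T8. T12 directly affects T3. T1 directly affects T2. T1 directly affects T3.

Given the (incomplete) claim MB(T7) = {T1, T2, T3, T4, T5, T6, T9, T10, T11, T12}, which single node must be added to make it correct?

T13

The Markov blanket of a node is its parents, its children, and the other parents of its children.
T7 has parent T9.
T7's children: T3, T6, T10, T13.
Parents of each child, excluding T7:
  T6 also has parent T12.
  T10's other parents are T2, T6.
  T3's other parents are T1, T4, T5, T11, T12.
  T13 also has parents T1, T3, T4, T6, T10, T11, T12.
MB(T7) = {T1, T2, T3, T4, T5, T6, T9, T10, T11, T12, T13}.
Comparing with the claimed set, T13 is missing.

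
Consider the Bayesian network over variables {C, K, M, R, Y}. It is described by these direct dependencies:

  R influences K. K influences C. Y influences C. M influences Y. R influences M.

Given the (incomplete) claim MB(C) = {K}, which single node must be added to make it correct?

Y

Pa(C) = {K, Y}.
Children of C: none.
With no children, C has no spouses; the co-parent set is empty.
MB(C) = {K, Y}.
Comparing with the claimed set, Y is missing.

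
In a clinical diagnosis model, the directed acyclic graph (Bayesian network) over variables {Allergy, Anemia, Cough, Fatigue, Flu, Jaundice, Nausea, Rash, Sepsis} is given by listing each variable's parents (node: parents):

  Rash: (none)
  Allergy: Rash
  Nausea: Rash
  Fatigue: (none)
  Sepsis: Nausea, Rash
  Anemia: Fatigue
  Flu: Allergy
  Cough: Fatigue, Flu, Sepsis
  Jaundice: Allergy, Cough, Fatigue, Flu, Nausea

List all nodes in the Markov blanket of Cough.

{Allergy, Fatigue, Flu, Jaundice, Nausea, Sepsis}

Cough's parents: Fatigue, Flu, Sepsis.
Cough has child Jaundice.
For each child, the remaining parents (spouses of Cough):
  parents(Jaundice) \ {Cough} = {Allergy, Fatigue, Flu, Nausea}.
MB(Cough) = {Allergy, Fatigue, Flu, Jaundice, Nausea, Sepsis}.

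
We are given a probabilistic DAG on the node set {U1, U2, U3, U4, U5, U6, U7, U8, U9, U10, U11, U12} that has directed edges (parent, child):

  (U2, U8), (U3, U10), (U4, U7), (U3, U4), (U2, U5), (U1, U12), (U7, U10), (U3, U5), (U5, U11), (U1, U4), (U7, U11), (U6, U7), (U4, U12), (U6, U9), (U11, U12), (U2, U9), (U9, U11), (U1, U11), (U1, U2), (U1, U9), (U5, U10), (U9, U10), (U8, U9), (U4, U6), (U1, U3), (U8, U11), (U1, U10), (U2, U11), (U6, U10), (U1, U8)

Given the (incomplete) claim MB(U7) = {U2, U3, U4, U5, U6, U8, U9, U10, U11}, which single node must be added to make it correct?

A node's Markov blanket = Pa ∪ Ch ∪ (parents of Ch other than the node itself).
Ch(U7) = {U10, U11}.
U7's parents: U4, U6.
For each child, the remaining parents (spouses of U7):
  U10 also has parents U1, U3, U5, U6, U9.
  U11's other parents are U1, U2, U5, U8, U9.
MB(U7) = {U1, U2, U3, U4, U5, U6, U8, U9, U10, U11}.
Comparing with the claimed set, U1 is missing.

U1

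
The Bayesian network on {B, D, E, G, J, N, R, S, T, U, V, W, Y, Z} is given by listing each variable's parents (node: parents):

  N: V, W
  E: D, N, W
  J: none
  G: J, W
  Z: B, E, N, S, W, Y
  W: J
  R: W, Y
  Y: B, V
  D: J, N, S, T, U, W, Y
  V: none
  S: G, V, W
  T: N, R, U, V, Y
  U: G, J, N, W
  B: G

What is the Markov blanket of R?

{N, T, U, V, W, Y}

A node's Markov blanket = Pa ∪ Ch ∪ (parents of Ch other than the node itself).
Children of R: T.
R's parents: W, Y.
Other parents of R's children:
  T: N, U, V, Y
So the Markov blanket of R is {N, T, U, V, W, Y}.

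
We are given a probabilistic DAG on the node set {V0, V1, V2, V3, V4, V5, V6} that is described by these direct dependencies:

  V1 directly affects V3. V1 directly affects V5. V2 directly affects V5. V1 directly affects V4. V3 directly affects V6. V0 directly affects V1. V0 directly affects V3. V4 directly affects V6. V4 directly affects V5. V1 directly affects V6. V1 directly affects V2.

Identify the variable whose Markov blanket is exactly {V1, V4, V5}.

V2

The target node must have every member of {V1, V4, V5} as a parent, child, or co-parent, and no others.
Parents of V2: V1; children: V5; co-parents: V1, V4.
These exactly cover the given set, so the node is V2.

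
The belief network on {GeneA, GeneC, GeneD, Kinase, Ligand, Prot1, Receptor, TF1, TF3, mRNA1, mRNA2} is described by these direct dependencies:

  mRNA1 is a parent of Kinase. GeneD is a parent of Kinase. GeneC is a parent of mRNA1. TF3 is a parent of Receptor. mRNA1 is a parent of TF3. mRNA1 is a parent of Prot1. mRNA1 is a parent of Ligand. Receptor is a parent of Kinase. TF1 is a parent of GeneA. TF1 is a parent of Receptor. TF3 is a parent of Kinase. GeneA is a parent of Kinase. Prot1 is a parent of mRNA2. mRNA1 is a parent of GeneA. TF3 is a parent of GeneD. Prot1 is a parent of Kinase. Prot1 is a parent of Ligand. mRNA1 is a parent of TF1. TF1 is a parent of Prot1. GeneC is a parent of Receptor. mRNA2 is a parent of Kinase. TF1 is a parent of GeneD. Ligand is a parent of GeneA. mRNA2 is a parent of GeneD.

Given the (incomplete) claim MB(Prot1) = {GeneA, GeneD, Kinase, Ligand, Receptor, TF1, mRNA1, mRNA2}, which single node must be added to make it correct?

TF3

Ch(Prot1) = {Kinase, Ligand, mRNA2}.
Prot1's parents: TF1, mRNA1.
Parents of each child, excluding Prot1:
  parents(Ligand) \ {Prot1} = {mRNA1}.
  mRNA2 has no other parent.
  parents(Kinase) \ {Prot1} = {GeneA, GeneD, Receptor, TF3, mRNA1, mRNA2}.
MB(Prot1) = {GeneA, GeneD, Kinase, Ligand, Receptor, TF1, TF3, mRNA1, mRNA2}.
Comparing with the claimed set, TF3 is missing.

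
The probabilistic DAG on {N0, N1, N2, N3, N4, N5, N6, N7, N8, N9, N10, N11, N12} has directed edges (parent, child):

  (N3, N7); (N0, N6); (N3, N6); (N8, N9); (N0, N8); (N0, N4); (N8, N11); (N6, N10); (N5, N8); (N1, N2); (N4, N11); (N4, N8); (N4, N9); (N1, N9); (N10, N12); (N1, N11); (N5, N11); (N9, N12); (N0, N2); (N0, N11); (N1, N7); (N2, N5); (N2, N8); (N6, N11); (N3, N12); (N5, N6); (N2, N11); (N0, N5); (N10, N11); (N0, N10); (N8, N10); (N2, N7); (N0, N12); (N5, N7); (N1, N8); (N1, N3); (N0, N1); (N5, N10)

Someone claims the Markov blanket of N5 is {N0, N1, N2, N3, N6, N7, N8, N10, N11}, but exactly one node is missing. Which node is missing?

Pa(N5) = {N0, N2}.
Ch(N5) = {N6, N7, N8, N10, N11}.
Co-parents of N5 (other parents of its children):
  N6: N0, N3
  N7: N1, N2, N3
  N8: N0, N1, N2, N4
  N10: N0, N6, N8
  N11: N0, N1, N2, N4, N6, N8, N10
MB(N5) = {N0, N1, N2, N3, N4, N6, N7, N8, N10, N11}.
Comparing with the claimed set, N4 is missing.

N4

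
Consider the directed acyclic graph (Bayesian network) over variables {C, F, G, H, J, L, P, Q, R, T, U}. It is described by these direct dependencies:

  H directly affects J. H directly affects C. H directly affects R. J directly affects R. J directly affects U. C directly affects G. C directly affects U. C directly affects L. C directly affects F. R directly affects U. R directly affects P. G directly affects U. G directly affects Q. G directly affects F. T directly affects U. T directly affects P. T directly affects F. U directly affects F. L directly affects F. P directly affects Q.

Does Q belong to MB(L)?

No

Parents of L: C.
L has child F.
For each child, the remaining parents (spouses of L):
  F's other parents are C, G, T, U.
MB(L) = {C, F, G, T, U}; Q is not in this set.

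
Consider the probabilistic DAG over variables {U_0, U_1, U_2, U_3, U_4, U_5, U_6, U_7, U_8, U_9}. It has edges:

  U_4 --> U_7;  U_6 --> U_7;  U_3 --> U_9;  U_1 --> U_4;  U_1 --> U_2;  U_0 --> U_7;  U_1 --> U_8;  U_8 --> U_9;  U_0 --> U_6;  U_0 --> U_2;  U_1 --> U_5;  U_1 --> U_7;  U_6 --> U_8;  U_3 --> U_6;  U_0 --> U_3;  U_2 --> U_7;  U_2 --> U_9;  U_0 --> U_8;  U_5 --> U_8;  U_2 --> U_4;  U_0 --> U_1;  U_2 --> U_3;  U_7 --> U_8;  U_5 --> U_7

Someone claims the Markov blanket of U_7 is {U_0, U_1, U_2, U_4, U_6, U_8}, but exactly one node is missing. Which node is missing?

U_5

U_7's children: U_8.
Pa(U_7) = {U_0, U_1, U_2, U_4, U_5, U_6}.
Co-parents of U_7 (other parents of its children):
  U_8: U_0, U_1, U_5, U_6
MB(U_7) = {U_0, U_1, U_2, U_4, U_5, U_6, U_8}.
Comparing with the claimed set, U_5 is missing.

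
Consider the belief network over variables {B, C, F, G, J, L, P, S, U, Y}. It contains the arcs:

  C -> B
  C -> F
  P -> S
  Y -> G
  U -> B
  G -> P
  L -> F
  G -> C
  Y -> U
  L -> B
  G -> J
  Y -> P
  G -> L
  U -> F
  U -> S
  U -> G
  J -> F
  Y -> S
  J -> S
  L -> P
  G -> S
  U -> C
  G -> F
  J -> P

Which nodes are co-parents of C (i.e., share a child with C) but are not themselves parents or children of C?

{J, L}

Children of C: B, F.
  B also has parents L, U.
  F's other parents are G, J, L, U.
Excluding nodes already adjacent to C (B, F, G, U), the co-parent-only contribution is {J, L}.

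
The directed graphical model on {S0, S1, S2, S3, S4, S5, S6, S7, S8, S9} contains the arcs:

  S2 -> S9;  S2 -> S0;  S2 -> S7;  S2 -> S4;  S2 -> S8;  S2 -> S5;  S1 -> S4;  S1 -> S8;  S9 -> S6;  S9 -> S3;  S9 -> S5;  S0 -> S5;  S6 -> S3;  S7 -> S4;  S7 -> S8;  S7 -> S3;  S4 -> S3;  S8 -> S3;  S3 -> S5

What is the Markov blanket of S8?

{S1, S2, S3, S4, S6, S7, S9}

S8 has parents S1, S2, S7.
Children of S8: S3.
Parents of each child, excluding S8:
  S3 also has parents S4, S6, S7, S9.
So the Markov blanket of S8 is {S1, S2, S3, S4, S6, S7, S9}.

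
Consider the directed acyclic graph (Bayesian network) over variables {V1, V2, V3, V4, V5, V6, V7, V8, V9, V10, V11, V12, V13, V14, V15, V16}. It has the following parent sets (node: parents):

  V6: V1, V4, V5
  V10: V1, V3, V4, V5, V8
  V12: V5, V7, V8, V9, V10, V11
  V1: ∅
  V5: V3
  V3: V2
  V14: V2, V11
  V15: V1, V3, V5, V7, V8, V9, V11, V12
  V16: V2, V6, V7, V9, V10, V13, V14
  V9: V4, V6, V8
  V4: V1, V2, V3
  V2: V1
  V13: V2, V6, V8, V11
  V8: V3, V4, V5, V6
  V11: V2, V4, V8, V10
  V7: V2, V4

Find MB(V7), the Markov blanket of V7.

V7's children: V12, V15, V16.
V7 has parents V2, V4.
Co-parents of V7 (other parents of its children):
  V12 also has parents V5, V8, V9, V10, V11.
  V15's other parents are V1, V3, V5, V8, V9, V11, V12.
  V16 also has parents V2, V6, V9, V10, V13, V14.
MB(V7) = {V1, V2, V3, V4, V5, V6, V8, V9, V10, V11, V12, V13, V14, V15, V16}.

{V1, V2, V3, V4, V5, V6, V8, V9, V10, V11, V12, V13, V14, V15, V16}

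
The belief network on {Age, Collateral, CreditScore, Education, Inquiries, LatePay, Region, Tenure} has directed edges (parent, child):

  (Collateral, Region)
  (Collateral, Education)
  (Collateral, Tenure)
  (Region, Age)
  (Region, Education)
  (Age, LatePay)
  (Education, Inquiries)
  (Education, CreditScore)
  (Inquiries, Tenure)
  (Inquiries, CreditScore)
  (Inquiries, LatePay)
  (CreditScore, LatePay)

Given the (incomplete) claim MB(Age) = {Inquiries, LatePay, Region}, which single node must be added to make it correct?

CreditScore

Pa(Age) = {Region}.
Age's children: LatePay.
Co-parents of Age (other parents of its children):
  LatePay's other parents are CreditScore, Inquiries.
MB(Age) = {CreditScore, Inquiries, LatePay, Region}.
Comparing with the claimed set, CreditScore is missing.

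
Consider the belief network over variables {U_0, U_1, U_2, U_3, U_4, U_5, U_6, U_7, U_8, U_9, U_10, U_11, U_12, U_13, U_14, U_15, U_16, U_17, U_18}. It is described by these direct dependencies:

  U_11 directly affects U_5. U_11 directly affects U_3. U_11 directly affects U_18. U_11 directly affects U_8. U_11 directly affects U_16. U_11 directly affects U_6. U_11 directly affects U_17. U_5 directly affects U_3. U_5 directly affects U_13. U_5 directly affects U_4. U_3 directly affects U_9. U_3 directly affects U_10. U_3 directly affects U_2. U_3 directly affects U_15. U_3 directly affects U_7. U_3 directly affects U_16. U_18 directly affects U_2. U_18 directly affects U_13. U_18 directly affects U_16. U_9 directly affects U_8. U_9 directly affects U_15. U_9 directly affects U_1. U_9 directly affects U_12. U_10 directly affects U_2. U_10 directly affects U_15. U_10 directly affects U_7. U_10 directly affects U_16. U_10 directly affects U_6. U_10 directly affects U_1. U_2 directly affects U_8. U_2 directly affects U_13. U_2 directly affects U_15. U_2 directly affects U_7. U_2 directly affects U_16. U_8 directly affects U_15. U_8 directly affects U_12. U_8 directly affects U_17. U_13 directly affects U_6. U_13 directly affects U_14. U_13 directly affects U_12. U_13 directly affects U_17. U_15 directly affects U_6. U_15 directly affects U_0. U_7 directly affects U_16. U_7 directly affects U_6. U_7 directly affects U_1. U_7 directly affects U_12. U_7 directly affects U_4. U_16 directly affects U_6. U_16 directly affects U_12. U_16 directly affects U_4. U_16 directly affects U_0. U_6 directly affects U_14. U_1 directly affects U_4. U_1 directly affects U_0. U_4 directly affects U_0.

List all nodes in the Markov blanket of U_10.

A node's Markov blanket = Pa ∪ Ch ∪ (parents of Ch other than the node itself).
U_10's parents: U_3.
U_10's children: U_1, U_2, U_6, U_7, U_15, U_16.
Co-parents of U_10 (other parents of its children):
  U_2: U_3, U_18
  U_15: U_2, U_3, U_8, U_9
  U_7: U_2, U_3
  U_16: U_2, U_3, U_7, U_11, U_18
  U_6: U_7, U_11, U_13, U_15, U_16
  U_1: U_7, U_9
MB(U_10) = {U_1, U_2, U_3, U_6, U_7, U_8, U_9, U_11, U_13, U_15, U_16, U_18}.

{U_1, U_2, U_3, U_6, U_7, U_8, U_9, U_11, U_13, U_15, U_16, U_18}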